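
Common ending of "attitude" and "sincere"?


Word 1: "attitude"
Word 2: "sincere"
Comparing from end:
  Pos -1: 'e' == 'e'
  Pos -2: 'd' != 'r' (stop)
LCS = "e" (length 1)


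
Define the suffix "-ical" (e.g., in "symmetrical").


Suffix: -ical
Example: symmetrical (symmetry + -ical, with a spelling change)
Meaning = relating to


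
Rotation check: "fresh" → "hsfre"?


Word: "fresh", Candidate: "hsfre"
Method: check if candidate is substring of word+word
"freshfresh" contains "hsfre"? No
Is rotation = No


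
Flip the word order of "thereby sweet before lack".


Original: "thereby sweet before lack"
Words (1..n): thereby | sweet | before | lack
Reversed (n..1): lack | before | sweet | thereby
Result = "lack before sweet thereby"


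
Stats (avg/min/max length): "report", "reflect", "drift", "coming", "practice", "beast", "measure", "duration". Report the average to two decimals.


Lengths: "report"=6, "reflect"=7, "drift"=5, "coming"=6, "practice"=8, "beast"=5, "measure"=7, "duration"=8
Sum = 52, Count = 8
Average = 52/8 = 6.50
= avg=6.50, min=5, max=8


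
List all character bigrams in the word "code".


Word: "code" (length 4)
Number of bigrams = 4 - 2 + 1 = 3
  Position 0: "co"
  Position 1: "od"
  Position 2: "de"
Bigrams = "co", "od", "de"


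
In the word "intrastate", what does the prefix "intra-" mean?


Prefix: intra-
As in: intrastate -> intra- + state
Meaning = within


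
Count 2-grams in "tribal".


Word: "tribal" (length 6)
Number of 2-grams = length - 2 + 1 = 6 - 2 + 1
= 5


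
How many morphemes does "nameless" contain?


Word: "nameless"
Morphemes: name / -less
Each morpheme carries meaning
= 2 morphemes


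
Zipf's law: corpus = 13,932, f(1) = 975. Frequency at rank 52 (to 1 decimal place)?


Zipf's law: f(r) = f(1) / r
f(1) = 975
f(52) = 975 / 52
= 18.8 occurrences


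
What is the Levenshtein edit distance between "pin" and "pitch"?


Word 1: "pin" (length 3)
Word 2: "pitch" (length 5)
One optimal edit sequence (insert/delete/substitute each cost 1):
  1. keep 'p'
  2. keep 'i'
  3. insert 't'  (+1)
  4. insert 'c'  (+1)
  5. substitute 'n' -> 'h'  (+1)
Total edit operations: 3
Edit distance = 3


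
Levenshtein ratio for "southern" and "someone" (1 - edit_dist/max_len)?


Word 1: "southern" (length 8)
Word 2: "someone" (length 7)
One optimal edit sequence:
  1. keep 's'
  2. keep 'o'
  3. delete 'u'  (+1)
  4. delete 't'  (+1)
  5. substitute 'h' -> 'm'  (+1)
  6. keep 'e'
  7. substitute 'r' -> 'o'  (+1)
  8. keep 'n'
  9. insert 'e'  (+1)
Edit distance = 5
Max length = max(8, 7) = 8
Similarity = 1 - 5/8
= 0.3750


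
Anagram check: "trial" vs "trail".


Word 1: "trial" → sorted: ailrt
Word 2: "trail" → sorted: ailrt
Same letters? ailrt == ailrt
Anagram = Yes


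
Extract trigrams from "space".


Word: "space" (length 5)
Number of trigrams = 5 - 3 + 1 = 3
  Position 0: "spa"
  Position 1: "pac"
  Position 2: "ace"
Trigrams = "spa", "pac", "ace"


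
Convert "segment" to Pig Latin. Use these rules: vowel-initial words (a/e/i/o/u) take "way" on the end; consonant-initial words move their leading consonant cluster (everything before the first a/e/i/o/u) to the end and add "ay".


Word: "segment"
Starts with consonant(s) → move to end, add 'ay'
Consonant cluster: "s"
Pig Latin = "egmentsay"


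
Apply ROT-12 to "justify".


Word: "justify"
Shift: 12
Each letter → (letter + shift) mod 26:
  'j' (9) + 12 = 21 → 'v'
  'u' (20) + 12 = 6 → 'g'
  's' (18) + 12 = 4 → 'e'
  't' (19) + 12 = 5 → 'f'
  'i' (8) + 12 = 20 → 'u'
  'f' (5) + 12 = 17 → 'r'
  'y' (24) + 12 = 10 → 'k'
Result = "vgefurk"


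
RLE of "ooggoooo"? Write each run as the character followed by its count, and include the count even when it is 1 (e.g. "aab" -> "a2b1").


String: "ooggoooo"
Scanning for consecutive runs:
  'o' x 2
  'g' x 2
  'o' x 4
RLE = "o2g2o4"


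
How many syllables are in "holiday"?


Word: "holiday"
Syllable breakdown: hol | i | day
Counting: 3 parts
= 3 syllables


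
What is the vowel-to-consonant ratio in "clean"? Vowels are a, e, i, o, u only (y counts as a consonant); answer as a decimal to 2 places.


Word: "clean"
Vowels (a,e,i,o,u): 2
Consonants: 3
Ratio = 2/3
= 0.67


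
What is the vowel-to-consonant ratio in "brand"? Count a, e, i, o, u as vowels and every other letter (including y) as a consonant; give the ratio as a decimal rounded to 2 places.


Word: "brand"
Vowels (a,e,i,o,u): 1
Consonants: 4
Ratio = 1/4
= 0.25


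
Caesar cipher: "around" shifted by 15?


Word: "around"
Shift: 15
Each letter → (letter + shift) mod 26:
  'a' (0) + 15 = 15 → 'p'
  'r' (17) + 15 = 6 → 'g'
  'o' (14) + 15 = 3 → 'd'
  'u' (20) + 15 = 9 → 'j'
  'n' (13) + 15 = 2 → 'c'
  'd' (3) + 15 = 18 → 's'
Result = "pgdjcs"


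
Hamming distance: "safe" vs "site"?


Comparing character by character (same length = 4):
  Pos 0: 's' vs 's' =
  Pos 1: 'a' vs 'i' !=
  Pos 2: 'f' vs 't' !=
  Pos 3: 'e' vs 'e' =
Hamming distance = 2


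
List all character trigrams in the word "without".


Word: "without" (length 7)
Number of trigrams = 7 - 3 + 1 = 5
  Position 0: "wit"
  Position 1: "ith"
  Position 2: "tho"
  Position 3: "hou"
  Position 4: "out"
Trigrams = "wit", "ith", "tho", "hou", "out"


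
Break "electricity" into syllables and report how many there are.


Word: "electricity"
Syllable breakdown: e / lec / tric / i / ty
Counting: 5 parts
= 5 syllables


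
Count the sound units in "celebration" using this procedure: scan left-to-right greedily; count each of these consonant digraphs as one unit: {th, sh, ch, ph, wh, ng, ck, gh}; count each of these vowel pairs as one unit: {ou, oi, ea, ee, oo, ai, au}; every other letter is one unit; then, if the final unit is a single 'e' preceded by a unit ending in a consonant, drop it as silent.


Word: "celebration" (11 letters)
Left-to-right scan:
  1. 'c' (letter)
  2. 'e' (letter)
  3. 'l' (letter)
  4. 'e' (letter)
  5. 'b' (letter)
  6. 'r' (letter)
  7. 'a' (letter)
  8. 't' (letter)
  9. 'i' (letter)
  10. 'o' (letter)
  11. 'n' (letter)
Units from scan: 11
Sound units = 11 units


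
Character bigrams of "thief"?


Word: "thief" (length 5)
Number of bigrams = 5 - 2 + 1 = 4
  Position 0: "th"
  Position 1: "hi"
  Position 2: "ie"
  Position 3: "ef"
Bigrams = "th", "hi", "ie", "ef"


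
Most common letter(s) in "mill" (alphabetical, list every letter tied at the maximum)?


Word: "mill"
Letter counts:
  'i': 1
  'l': 2
  'm': 1
Maximum count = 2
Most frequent = 'l' (2 times each)


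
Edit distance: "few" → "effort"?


Word 1: "few" (length 3)
Word 2: "effort" (length 6)
One optimal edit sequence (insert/delete/substitute each cost 1):
  1. insert 'e'  (+1)
  2. insert 'f'  (+1)
  3. keep 'f'
  4. insert 'o'  (+1)
  5. substitute 'e' -> 'r'  (+1)
  6. substitute 'w' -> 't'  (+1)
Total edit operations: 5
Edit distance = 5


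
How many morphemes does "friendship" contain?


Word: "friendship"
Morphemes: friend | -ship
Each morpheme carries meaning
= 2 morphemes


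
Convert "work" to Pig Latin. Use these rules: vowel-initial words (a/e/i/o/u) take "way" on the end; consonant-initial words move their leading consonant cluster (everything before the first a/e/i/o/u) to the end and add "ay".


Word: "work"
Starts with consonant(s) → move to end, add 'ay'
Consonant cluster: "w"
Pig Latin = "orkway"


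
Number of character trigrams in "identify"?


Word: "identify" (length 8)
Number of 3-grams = length - 3 + 1 = 8 - 3 + 1
= 6


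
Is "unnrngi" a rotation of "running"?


Word: "running", Candidate: "unnrngi"
Method: check if candidate is substring of word+word
"runningrunning" contains "unnrngi"? No
Is rotation = No


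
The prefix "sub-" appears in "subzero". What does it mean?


Prefix: sub-
As in: subzero -> sub- + zero
Meaning = under / below


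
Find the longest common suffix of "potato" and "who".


Word 1: "potato"
Word 2: "who"
Comparing from end:
  Pos -1: 'o' == 'o'
  Pos -2: 't' != 'h' (stop)
LCS = "o" (length 1)


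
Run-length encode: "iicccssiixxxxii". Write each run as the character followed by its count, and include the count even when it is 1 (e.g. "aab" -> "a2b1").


String: "iicccssiixxxxii"
Scanning for consecutive runs:
  'i' x 2
  'c' x 3
  's' x 2
  'i' x 2
  'x' x 4
  'i' x 2
RLE = "i2c3s2i2x4i2"


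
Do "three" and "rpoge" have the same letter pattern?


Pattern of "three": [0, 1, 2, 3, 3]
Pattern of "rpoge": [0, 1, 2, 3, 4]
Patterns do not match
Same pattern = No


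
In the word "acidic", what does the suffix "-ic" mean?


Suffix: -ic
Example: acidic = acid + -ic
Meaning = relating to


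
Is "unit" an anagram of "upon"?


Word 1: "upon" → sorted: nopu
Word 2: "unit" → sorted: intu
Same letters? nopu != intu
Anagram = No


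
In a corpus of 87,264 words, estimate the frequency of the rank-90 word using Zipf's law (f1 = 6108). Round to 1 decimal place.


Zipf's law: f(r) = f(1) / r
f(1) = 6108
f(90) = 6108 / 90
= 67.9 occurrences


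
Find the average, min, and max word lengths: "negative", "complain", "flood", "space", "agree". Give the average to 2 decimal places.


Lengths: "negative"=8, "complain"=8, "flood"=5, "space"=5, "agree"=5
Sum = 31, Count = 5
Average = 31/5 = 6.20
= avg=6.20, min=5, max=8


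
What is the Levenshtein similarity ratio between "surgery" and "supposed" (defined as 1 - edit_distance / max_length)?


Word 1: "surgery" (length 7)
Word 2: "supposed" (length 8)
One optimal edit sequence:
  1. keep 's'
  2. keep 'u'
  3. insert 'p'  (+1)
  4. substitute 'r' -> 'p'  (+1)
  5. substitute 'g' -> 'o'  (+1)
  6. substitute 'e' -> 's'  (+1)
  7. substitute 'r' -> 'e'  (+1)
  8. substitute 'y' -> 'd'  (+1)
Edit distance = 6
Max length = max(7, 8) = 8
Similarity = 1 - 6/8
= 0.2500


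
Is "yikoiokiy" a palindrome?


Word: "yikoiokiy"
Reversed: "yikoiokiy"
Forward == Backward? yikoiokiy == yikoiokiy
Palindrome = Yes


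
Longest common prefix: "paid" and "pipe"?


Word 1: "paid"
Word 2: "pipe"
Comparing from start:
  Pos 0: 'p' == 'p'
  Pos 1: 'a' != 'i' (stop)
LCP = "p" (length 1)


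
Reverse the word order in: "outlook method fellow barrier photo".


Original: "outlook method fellow barrier photo"
Words (1..n): outlook | method | fellow | barrier | photo
Reversed (n..1): photo | barrier | fellow | method | outlook
Result = "photo barrier fellow method outlook"


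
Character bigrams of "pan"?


Word: "pan" (length 3)
Number of bigrams = 3 - 2 + 1 = 2
  Position 0: "pa"
  Position 1: "an"
Bigrams = "pa", "an"


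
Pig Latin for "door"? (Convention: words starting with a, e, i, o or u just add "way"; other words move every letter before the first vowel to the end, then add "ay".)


Word: "door"
Starts with consonant(s) → move to end, add 'ay'
Consonant cluster: "d"
Pig Latin = "oorday"


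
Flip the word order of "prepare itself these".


Original: "prepare itself these"
Words (1..n): prepare | itself | these
Reversed (n..1): these | itself | prepare
Result = "these itself prepare"


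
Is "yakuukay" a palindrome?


Word: "yakuukay"
Reversed: "yakuukay"
Forward == Backward? yakuukay == yakuukay
Palindrome = Yes


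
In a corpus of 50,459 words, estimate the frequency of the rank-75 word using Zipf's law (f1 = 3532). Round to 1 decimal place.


Zipf's law: f(r) = f(1) / r
f(1) = 3532
f(75) = 3532 / 75
= 47.1 occurrences


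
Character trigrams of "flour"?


Word: "flour" (length 5)
Number of trigrams = 5 - 3 + 1 = 3
  Position 0: "flo"
  Position 1: "lou"
  Position 2: "our"
Trigrams = "flo", "lou", "our"


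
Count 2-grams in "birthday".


Word: "birthday" (length 8)
Number of 2-grams = length - 2 + 1 = 8 - 2 + 1
= 7


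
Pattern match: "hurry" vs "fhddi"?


Pattern of "hurry": [0, 1, 2, 2, 3]
Pattern of "fhddi": [0, 1, 2, 2, 3]
Patterns match
Same pattern = Yes


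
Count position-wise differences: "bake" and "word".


Comparing character by character (same length = 4):
  Pos 0: 'b' vs 'w' !=
  Pos 1: 'a' vs 'o' !=
  Pos 2: 'k' vs 'r' !=
  Pos 3: 'e' vs 'd' !=
Hamming distance = 4


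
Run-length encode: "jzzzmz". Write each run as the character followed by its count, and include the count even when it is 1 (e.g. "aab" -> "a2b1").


String: "jzzzmz"
Scanning for consecutive runs:
  'j' x 1
  'z' x 3
  'm' x 1
  'z' x 1
RLE = "j1z3m1z1"


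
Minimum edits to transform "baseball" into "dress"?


Word 1: "baseball" (length 8)
Word 2: "dress" (length 5)
One optimal edit sequence (insert/delete/substitute each cost 1):
  1. delete 'b'  (+1)
  2. substitute 'a' -> 'd'  (+1)
  3. substitute 's' -> 'r'  (+1)
  4. keep 'e'
  5. delete 'b'  (+1)
  6. delete 'a'  (+1)
  7. substitute 'l' -> 's'  (+1)
  8. substitute 'l' -> 's'  (+1)
Total edit operations: 7
Edit distance = 7


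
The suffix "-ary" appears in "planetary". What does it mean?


Suffix: -ary
As in: planetary -> planet + -ary
Meaning = relating to


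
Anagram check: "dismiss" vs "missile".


Word 1: "dismiss" → sorted: diimsss
Word 2: "missile" → sorted: eiilmss
Same letters? diimsss != eiilmss
Anagram = No


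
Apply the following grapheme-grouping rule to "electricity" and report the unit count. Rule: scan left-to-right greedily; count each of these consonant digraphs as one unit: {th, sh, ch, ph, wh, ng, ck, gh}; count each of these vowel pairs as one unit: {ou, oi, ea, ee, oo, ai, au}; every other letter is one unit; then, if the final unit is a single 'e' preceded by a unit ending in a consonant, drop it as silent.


Word: "electricity" (11 letters)
Left-to-right scan:
  [1] 'e' (letter)
  [2] 'l' (letter)
  [3] 'e' (letter)
  [4] 'c' (letter)
  [5] 't' (letter)
  [6] 'r' (letter)
  [7] 'i' (letter)
  [8] 'c' (letter)
  [9] 'i' (letter)
  [10] 't' (letter)
  [11] 'y' (letter)
Units from scan: 11
Sound units = 11 units


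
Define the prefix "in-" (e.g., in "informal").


Prefix: in-
Example: informal (in- + formal)
Meaning = not / into


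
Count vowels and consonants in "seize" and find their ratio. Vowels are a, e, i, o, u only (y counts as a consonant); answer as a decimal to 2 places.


Word: "seize"
Vowels (a,e,i,o,u): 3
Consonants: 2
Ratio = 3/2
= 1.50


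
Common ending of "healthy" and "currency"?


Word 1: "healthy"
Word 2: "currency"
Comparing from end:
  Pos -1: 'y' == 'y'
  Pos -2: 'h' != 'c' (stop)
LCS = "y" (length 1)


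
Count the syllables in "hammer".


Word: "hammer"
Syllable breakdown: ham-mer
Counting: 2 parts
= 2 syllables


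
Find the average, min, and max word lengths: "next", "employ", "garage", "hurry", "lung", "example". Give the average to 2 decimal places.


Lengths: "next"=4, "employ"=6, "garage"=6, "hurry"=5, "lung"=4, "example"=7
Sum = 32, Count = 6
Average = 32/6 = 5.33
= avg=5.33, min=4, max=7


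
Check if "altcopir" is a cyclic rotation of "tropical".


Word: "tropical", Candidate: "altcopir"
Method: check if candidate is substring of word+word
"tropicaltropical" contains "altcopir"? No
Is rotation = No


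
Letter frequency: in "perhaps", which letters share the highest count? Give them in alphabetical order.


Word: "perhaps"
Letter counts:
  'a': 1
  'e': 1
  'h': 1
  'p': 2
  'r': 1
  's': 1
Maximum count = 2
Most frequent = 'p' (2 times each)


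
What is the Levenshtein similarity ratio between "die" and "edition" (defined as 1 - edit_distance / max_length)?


Word 1: "die" (length 3)
Word 2: "edition" (length 7)
One optimal edit sequence:
  1. insert 'e'  (+1)
  2. keep 'd'
  3. insert 'i'  (+1)
  4. insert 't'  (+1)
  5. keep 'i'
  6. insert 'o'  (+1)
  7. substitute 'e' -> 'n'  (+1)
Edit distance = 5
Max length = max(3, 7) = 7
Similarity = 1 - 5/7
= 0.2857


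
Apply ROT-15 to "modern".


Word: "modern"
Shift: 15
Each letter → (letter + shift) mod 26:
  'm' (12) + 15 = 1 → 'b'
  'o' (14) + 15 = 3 → 'd'
  'd' (3) + 15 = 18 → 's'
  'e' (4) + 15 = 19 → 't'
  'r' (17) + 15 = 6 → 'g'
  'n' (13) + 15 = 2 → 'c'
Result = "bdstgc"


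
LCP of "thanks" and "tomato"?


Word 1: "thanks"
Word 2: "tomato"
Comparing from start:
  Pos 0: 't' == 't'
  Pos 1: 'h' != 'o' (stop)
LCP = "t" (length 1)


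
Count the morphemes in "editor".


Word: "editor"
Morphemes: edit / -or
Each morpheme carries meaning
= 2 morphemes


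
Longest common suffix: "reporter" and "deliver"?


Word 1: "reporter"
Word 2: "deliver"
Comparing from end:
  Pos -1: 'r' == 'r'
  Pos -2: 'e' == 'e'
  Pos -3: 't' != 'v' (stop)
LCS = "er" (length 2)


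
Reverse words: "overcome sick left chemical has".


Original: "overcome sick left chemical has"
Words (1..n): overcome | sick | left | chemical | has
Reversed (n..1): has | chemical | left | sick | overcome
Result = "has chemical left sick overcome"


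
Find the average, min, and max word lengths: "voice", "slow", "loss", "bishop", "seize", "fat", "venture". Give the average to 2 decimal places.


Lengths: "voice"=5, "slow"=4, "loss"=4, "bishop"=6, "seize"=5, "fat"=3, "venture"=7
Sum = 34, Count = 7
Average = 34/7 = 4.86
= avg=4.86, min=3, max=7


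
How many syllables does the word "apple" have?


Word: "apple"
Syllable breakdown: ap / ple
Counting: 2 parts
= 2 syllables


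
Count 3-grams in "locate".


Word: "locate" (length 6)
Number of 3-grams = length - 3 + 1 = 6 - 3 + 1
= 4


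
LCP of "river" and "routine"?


Word 1: "river"
Word 2: "routine"
Comparing from start:
  Pos 0: 'r' == 'r'
  Pos 1: 'i' != 'o' (stop)
LCP = "r" (length 1)


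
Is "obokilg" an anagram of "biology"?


Word 1: "biology" → sorted: bgilooy
Word 2: "obokilg" → sorted: bgikloo
Same letters? bgilooy != bgikloo
Anagram = No


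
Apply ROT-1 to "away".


Word: "away"
Shift: 1
Each letter → (letter + shift) mod 26:
  'a' (0) + 1 = 1 → 'b'
  'w' (22) + 1 = 23 → 'x'
  'a' (0) + 1 = 1 → 'b'
  'y' (24) + 1 = 25 → 'z'
Result = "bxbz"


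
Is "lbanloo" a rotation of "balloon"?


Word: "balloon", Candidate: "lbanloo"
Method: check if candidate is substring of word+word
"balloonballoon" contains "lbanloo"? No
Is rotation = No


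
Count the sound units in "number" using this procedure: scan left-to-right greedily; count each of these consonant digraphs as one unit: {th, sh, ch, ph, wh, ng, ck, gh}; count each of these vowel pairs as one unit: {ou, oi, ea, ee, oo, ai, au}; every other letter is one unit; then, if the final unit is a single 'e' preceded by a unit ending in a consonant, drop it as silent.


Word: "number" (6 letters)
Left-to-right scan:
  (1) 'n' (letter)
  (2) 'u' (letter)
  (3) 'm' (letter)
  (4) 'b' (letter)
  (5) 'e' (letter)
  (6) 'r' (letter)
Units from scan: 6
Sound units = 6 units


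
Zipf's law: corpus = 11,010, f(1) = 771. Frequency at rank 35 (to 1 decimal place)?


Zipf's law: f(r) = f(1) / r
f(1) = 771
f(35) = 771 / 35
= 22.0 occurrences


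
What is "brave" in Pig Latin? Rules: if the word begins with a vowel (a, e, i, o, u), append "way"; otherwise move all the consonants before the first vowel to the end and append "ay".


Word: "brave"
Starts with consonant(s) → move to end, add 'ay'
Consonant cluster: "br"
Pig Latin = "avebray"


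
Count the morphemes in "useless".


Word: "useless"
Morphemes: use / -less
Each morpheme carries meaning
= 2 morphemes


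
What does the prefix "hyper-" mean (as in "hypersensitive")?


Prefix: hyper-
As in: hypersensitive -> hyper- + sensitive
Meaning = over / excessive


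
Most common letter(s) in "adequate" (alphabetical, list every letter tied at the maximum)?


Word: "adequate"
Letter counts:
  'a': 2
  'd': 1
  'e': 2
  'q': 1
  't': 1
  'u': 1
Maximum count = 2
Most frequent = 'a', 'e' (2 times each)


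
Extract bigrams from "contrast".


Word: "contrast" (length 8)
Number of bigrams = 8 - 2 + 1 = 7
  Position 0: "co"
  Position 1: "on"
  Position 2: "nt"
  Position 3: "tr"
  Position 4: "ra"
  Position 5: "as"
  Position 6: "st"
Bigrams = "co", "on", "nt", "tr", "ra", "as", "st"


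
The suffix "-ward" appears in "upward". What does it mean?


Suffix: -ward
Example: upward = up + -ward
Meaning = in the direction of


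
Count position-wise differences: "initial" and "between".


Comparing character by character (same length = 7):
  Pos 0: 'i' vs 'b' !=
  Pos 1: 'n' vs 'e' !=
  Pos 2: 'i' vs 't' !=
  Pos 3: 't' vs 'w' !=
  Pos 4: 'i' vs 'e' !=
  Pos 5: 'a' vs 'e' !=
  Pos 6: 'l' vs 'n' !=
Hamming distance = 7


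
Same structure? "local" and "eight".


Pattern of "local": [0, 1, 2, 3, 0]
Pattern of "eight": [0, 1, 2, 3, 4]
Patterns do not match
Same pattern = No


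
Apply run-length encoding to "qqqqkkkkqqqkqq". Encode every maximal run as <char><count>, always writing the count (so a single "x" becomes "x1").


String: "qqqqkkkkqqqkqq"
Scanning for consecutive runs:
  'q' x 4
  'k' x 4
  'q' x 3
  'k' x 1
  'q' x 2
RLE = "q4k4q3k1q2"


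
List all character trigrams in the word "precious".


Word: "precious" (length 8)
Number of trigrams = 8 - 3 + 1 = 6
  Position 0: "pre"
  Position 1: "rec"
  Position 2: "eci"
  Position 3: "cio"
  Position 4: "iou"
  Position 5: "ous"
Trigrams = "pre", "rec", "eci", "cio", "iou", "ous"


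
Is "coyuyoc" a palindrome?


Word: "coyuyoc"
Reversed: "coyuyoc"
Forward == Backward? coyuyoc == coyuyoc
Palindrome = Yes


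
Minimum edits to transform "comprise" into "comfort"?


Word 1: "comprise" (length 8)
Word 2: "comfort" (length 7)
One optimal edit sequence (insert/delete/substitute each cost 1):
  1. keep 'c'
  2. keep 'o'
  3. keep 'm'
  4. delete 'p'  (+1)
  5. substitute 'r' -> 'f'  (+1)
  6. substitute 'i' -> 'o'  (+1)
  7. substitute 's' -> 'r'  (+1)
  8. substitute 'e' -> 't'  (+1)
Total edit operations: 5
Edit distance = 5


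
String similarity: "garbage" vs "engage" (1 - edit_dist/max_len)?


Word 1: "garbage" (length 7)
Word 2: "engage" (length 6)
One optimal edit sequence:
  1. delete 'g'  (+1)
  2. substitute 'a' -> 'e'  (+1)
  3. substitute 'r' -> 'n'  (+1)
  4. substitute 'b' -> 'g'  (+1)
  5. keep 'a'
  6. keep 'g'
  7. keep 'e'
Edit distance = 4
Max length = max(7, 6) = 7
Similarity = 1 - 4/7
= 0.4286


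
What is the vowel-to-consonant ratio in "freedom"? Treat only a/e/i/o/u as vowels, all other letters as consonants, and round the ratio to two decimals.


Word: "freedom"
Vowels (a,e,i,o,u): 3
Consonants: 4
Ratio = 3/4
= 0.75


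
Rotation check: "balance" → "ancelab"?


Word: "balance", Candidate: "ancelab"
Method: check if candidate is substring of word+word
"balancebalance" contains "ancelab"? No
Is rotation = No


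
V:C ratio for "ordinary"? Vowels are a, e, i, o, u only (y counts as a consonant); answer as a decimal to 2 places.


Word: "ordinary"
Vowels (a,e,i,o,u): 3
Consonants: 5
Ratio = 3/5
= 0.60


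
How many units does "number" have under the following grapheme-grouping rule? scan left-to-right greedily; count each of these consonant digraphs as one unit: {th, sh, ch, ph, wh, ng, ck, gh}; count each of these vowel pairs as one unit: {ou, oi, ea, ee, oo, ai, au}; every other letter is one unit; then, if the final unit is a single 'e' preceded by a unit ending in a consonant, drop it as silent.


Word: "number" (6 letters)
Left-to-right scan:
  1. 'n' (letter)
  2. 'u' (letter)
  3. 'm' (letter)
  4. 'b' (letter)
  5. 'e' (letter)
  6. 'r' (letter)
Units from scan: 6
Sound units = 6 units


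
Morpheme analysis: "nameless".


Word: "nameless"
Morphemes: name | -less
Each morpheme carries meaning
= 2 morphemes


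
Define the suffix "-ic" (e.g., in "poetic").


Suffix: -ic
As in: poetic -> poet + -ic
Meaning = relating to


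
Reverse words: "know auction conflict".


Original: "know auction conflict"
Words (1..n): know | auction | conflict
Reversed (n..1): conflict | auction | know
Result = "conflict auction know"


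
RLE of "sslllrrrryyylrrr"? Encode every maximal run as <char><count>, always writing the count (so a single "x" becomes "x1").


String: "sslllrrrryyylrrr"
Scanning for consecutive runs:
  's' x 2
  'l' x 3
  'r' x 4
  'y' x 3
  'l' x 1
  'r' x 3
RLE = "s2l3r4y3l1r3"


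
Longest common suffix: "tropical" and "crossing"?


Word 1: "tropical"
Word 2: "crossing"
Comparing from end:
  Pos -1: 'l' != 'g' (stop)
LCS = "" (length 0)


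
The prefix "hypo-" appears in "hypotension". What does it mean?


Prefix: hypo-
Example: hypotension = hypo- + tension
Meaning = under / below normal


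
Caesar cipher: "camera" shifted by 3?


Word: "camera"
Shift: 3
Each letter → (letter + shift) mod 26:
  'c' (2) + 3 = 5 → 'f'
  'a' (0) + 3 = 3 → 'd'
  'm' (12) + 3 = 15 → 'p'
  'e' (4) + 3 = 7 → 'h'
  'r' (17) + 3 = 20 → 'u'
  'a' (0) + 3 = 3 → 'd'
Result = "fdphud"


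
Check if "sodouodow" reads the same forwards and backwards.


Word: "sodouodow"
Reversed: "wodouodos"
Forward == Backward? sodouodow != wodouodos
Palindrome = No


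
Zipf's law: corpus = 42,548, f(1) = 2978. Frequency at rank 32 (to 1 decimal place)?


Zipf's law: f(r) = f(1) / r
f(1) = 2978
f(32) = 2978 / 32
= 93.1 occurrences


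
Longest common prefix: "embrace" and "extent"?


Word 1: "embrace"
Word 2: "extent"
Comparing from start:
  Pos 0: 'e' == 'e'
  Pos 1: 'm' != 'x' (stop)
LCP = "e" (length 1)


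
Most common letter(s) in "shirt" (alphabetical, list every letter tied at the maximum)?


Word: "shirt"
Letter counts:
  'h': 1
  'i': 1
  'r': 1
  's': 1
  't': 1
Maximum count = 1
Most frequent = 'h', 'i', 'r', 's', 't' (1 time each)


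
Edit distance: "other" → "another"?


Word 1: "other" (length 5)
Word 2: "another" (length 7)
One optimal edit sequence (insert/delete/substitute each cost 1):
  1. insert 'a'  (+1)
  2. insert 'n'  (+1)
  3. keep 'o'
  4. keep 't'
  5. keep 'h'
  6. keep 'e'
  7. keep 'r'
Total edit operations: 2
Edit distance = 2


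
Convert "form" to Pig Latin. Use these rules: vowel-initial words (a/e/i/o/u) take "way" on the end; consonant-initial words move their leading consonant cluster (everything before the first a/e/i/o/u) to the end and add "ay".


Word: "form"
Starts with consonant(s) → move to end, add 'ay'
Consonant cluster: "f"
Pig Latin = "ormfay"


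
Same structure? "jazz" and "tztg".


Pattern of "jazz": [0, 1, 2, 2]
Pattern of "tztg": [0, 1, 0, 2]
Patterns do not match
Same pattern = No


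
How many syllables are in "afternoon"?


Word: "afternoon"
Syllable breakdown: af / ter / noon
Counting: 3 parts
= 3 syllables


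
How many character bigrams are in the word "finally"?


Word: "finally" (length 7)
Number of 2-grams = length - 2 + 1 = 7 - 2 + 1
= 6


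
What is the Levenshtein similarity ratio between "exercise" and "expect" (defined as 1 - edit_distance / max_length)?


Word 1: "exercise" (length 8)
Word 2: "expect" (length 6)
One optimal edit sequence:
  1. keep 'e'
  2. keep 'x'
  3. substitute 'e' -> 'p'  (+1)
  4. substitute 'r' -> 'e'  (+1)
  5. keep 'c'
  6. delete 'i'  (+1)
  7. delete 's'  (+1)
  8. substitute 'e' -> 't'  (+1)
Edit distance = 5
Max length = max(8, 6) = 8
Similarity = 1 - 5/8
= 0.3750


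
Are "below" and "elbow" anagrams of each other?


Word 1: "below" → sorted: below
Word 2: "elbow" → sorted: below
Same letters? below == below
Anagram = Yes


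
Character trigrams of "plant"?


Word: "plant" (length 5)
Number of trigrams = 5 - 3 + 1 = 3
  Position 0: "pla"
  Position 1: "lan"
  Position 2: "ant"
Trigrams = "pla", "lan", "ant"


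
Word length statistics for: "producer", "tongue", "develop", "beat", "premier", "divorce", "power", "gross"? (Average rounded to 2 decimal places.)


Lengths: "producer"=8, "tongue"=6, "develop"=7, "beat"=4, "premier"=7, "divorce"=7, "power"=5, "gross"=5
Sum = 49, Count = 8
Average = 49/8 = 6.13
= avg=6.13, min=4, max=8


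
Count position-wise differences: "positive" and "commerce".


Comparing character by character (same length = 8):
  Pos 0: 'p' vs 'c' !=
  Pos 1: 'o' vs 'o' =
  Pos 2: 's' vs 'm' !=
  Pos 3: 'i' vs 'm' !=
  Pos 4: 't' vs 'e' !=
  Pos 5: 'i' vs 'r' !=
  Pos 6: 'v' vs 'c' !=
  Pos 7: 'e' vs 'e' =
Hamming distance = 6


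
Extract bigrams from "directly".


Word: "directly" (length 8)
Number of bigrams = 8 - 2 + 1 = 7
  Position 0: "di"
  Position 1: "ir"
  Position 2: "re"
  Position 3: "ec"
  Position 4: "ct"
  Position 5: "tl"
  Position 6: "ly"
Bigrams = "di", "ir", "re", "ec", "ct", "tl", "ly"


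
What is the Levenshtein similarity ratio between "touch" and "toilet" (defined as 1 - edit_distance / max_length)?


Word 1: "touch" (length 5)
Word 2: "toilet" (length 6)
One optimal edit sequence:
  1. keep 't'
  2. keep 'o'
  3. insert 'i'  (+1)
  4. substitute 'u' -> 'l'  (+1)
  5. substitute 'c' -> 'e'  (+1)
  6. substitute 'h' -> 't'  (+1)
Edit distance = 4
Max length = max(5, 6) = 6
Similarity = 1 - 4/6
= 0.3333


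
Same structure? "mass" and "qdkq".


Pattern of "mass": [0, 1, 2, 2]
Pattern of "qdkq": [0, 1, 2, 0]
Patterns do not match
Same pattern = No


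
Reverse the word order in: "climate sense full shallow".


Original: "climate sense full shallow"
Words (1..n): climate | sense | full | shallow
Reversed (n..1): shallow | full | sense | climate
Result = "shallow full sense climate"


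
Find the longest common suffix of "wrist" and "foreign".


Word 1: "wrist"
Word 2: "foreign"
Comparing from end:
  Pos -1: 't' != 'n' (stop)
LCS = "" (length 0)


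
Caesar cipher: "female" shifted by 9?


Word: "female"
Shift: 9
Each letter → (letter + shift) mod 26:
  'f' (5) + 9 = 14 → 'o'
  'e' (4) + 9 = 13 → 'n'
  'm' (12) + 9 = 21 → 'v'
  'a' (0) + 9 = 9 → 'j'
  'l' (11) + 9 = 20 → 'u'
  'e' (4) + 9 = 13 → 'n'
Result = "onvjun"


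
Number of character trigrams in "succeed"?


Word: "succeed" (length 7)
Number of 3-grams = length - 3 + 1 = 7 - 3 + 1
= 5


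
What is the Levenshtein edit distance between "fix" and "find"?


Word 1: "fix" (length 3)
Word 2: "find" (length 4)
One optimal edit sequence (insert/delete/substitute each cost 1):
  1. keep 'f'
  2. keep 'i'
  3. insert 'n'  (+1)
  4. substitute 'x' -> 'd'  (+1)
Total edit operations: 2
Edit distance = 2


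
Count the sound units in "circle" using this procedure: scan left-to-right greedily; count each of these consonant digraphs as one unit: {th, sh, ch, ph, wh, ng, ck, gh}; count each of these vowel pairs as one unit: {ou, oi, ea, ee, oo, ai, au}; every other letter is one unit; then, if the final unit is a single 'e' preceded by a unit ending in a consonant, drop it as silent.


Word: "circle" (6 letters)
Left-to-right scan:
  (1) 'c' (letter)
  (2) 'i' (letter)
  (3) 'r' (letter)
  (4) 'c' (letter)
  (5) 'l' (letter)
  (6) 'e' (letter)
Units from scan: 6
Final unit is 'e' after a consonant -> drop as silent (-1)
Sound units = 5 units


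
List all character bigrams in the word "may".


Word: "may" (length 3)
Number of bigrams = 3 - 2 + 1 = 2
  Position 0: "ma"
  Position 1: "ay"
Bigrams = "ma", "ay"


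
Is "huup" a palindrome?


Word: "huup"
Reversed: "puuh"
Forward == Backward? huup != puuh
Palindrome = No


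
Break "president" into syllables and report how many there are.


Word: "president"
Syllable breakdown: pres · i · dent
Counting: 3 parts
= 3 syllables


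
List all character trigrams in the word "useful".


Word: "useful" (length 6)
Number of trigrams = 6 - 3 + 1 = 4
  Position 0: "use"
  Position 1: "sef"
  Position 2: "efu"
  Position 3: "ful"
Trigrams = "use", "sef", "efu", "ful"


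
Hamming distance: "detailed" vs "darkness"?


Comparing character by character (same length = 8):
  Pos 0: 'd' vs 'd' =
  Pos 1: 'e' vs 'a' !=
  Pos 2: 't' vs 'r' !=
  Pos 3: 'a' vs 'k' !=
  Pos 4: 'i' vs 'n' !=
  Pos 5: 'l' vs 'e' !=
  Pos 6: 'e' vs 's' !=
  Pos 7: 'd' vs 's' !=
Hamming distance = 7


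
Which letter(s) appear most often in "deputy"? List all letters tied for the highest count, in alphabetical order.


Word: "deputy"
Letter counts:
  'd': 1
  'e': 1
  'p': 1
  't': 1
  'u': 1
  'y': 1
Maximum count = 1
Most frequent = 'd', 'e', 'p', 't', 'u', 'y' (1 time each)


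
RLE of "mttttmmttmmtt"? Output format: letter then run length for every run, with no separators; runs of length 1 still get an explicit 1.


String: "mttttmmttmmtt"
Scanning for consecutive runs:
  'm' x 1
  't' x 4
  'm' x 2
  't' x 2
  'm' x 2
  't' x 2
RLE = "m1t4m2t2m2t2"


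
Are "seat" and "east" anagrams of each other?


Word 1: "seat" → sorted: aest
Word 2: "east" → sorted: aest
Same letters? aest == aest
Anagram = Yes


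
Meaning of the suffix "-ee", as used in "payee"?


Suffix: -ee
Example: payee (pay + -ee)
Meaning = one who receives


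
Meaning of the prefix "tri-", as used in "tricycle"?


Prefix: tri-
Example: tricycle (tri- + cycle)
Meaning = three


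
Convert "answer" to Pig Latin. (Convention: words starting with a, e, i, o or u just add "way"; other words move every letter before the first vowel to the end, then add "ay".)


Word: "answer"
Starts with vowel → add 'way'
Pig Latin = "answerway"


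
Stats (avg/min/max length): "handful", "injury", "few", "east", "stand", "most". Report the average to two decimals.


Lengths: "handful"=7, "injury"=6, "few"=3, "east"=4, "stand"=5, "most"=4
Sum = 29, Count = 6
Average = 29/6 = 4.83
= avg=4.83, min=3, max=7


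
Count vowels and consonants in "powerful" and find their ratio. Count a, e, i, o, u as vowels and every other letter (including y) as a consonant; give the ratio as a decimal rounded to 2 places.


Word: "powerful"
Vowels (a,e,i,o,u): 3
Consonants: 5
Ratio = 3/5
= 0.60


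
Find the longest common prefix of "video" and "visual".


Word 1: "video"
Word 2: "visual"
Comparing from start:
  Pos 0: 'v' == 'v'
  Pos 1: 'i' == 'i'
  Pos 2: 'd' != 's' (stop)
LCP = "vi" (length 2)


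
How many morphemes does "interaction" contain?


Word: "interaction"
Morphemes: inter- | act | -ion
Each morpheme carries meaning
= 3 morphemes


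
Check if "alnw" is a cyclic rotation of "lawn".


Word: "lawn", Candidate: "alnw"
Method: check if candidate is substring of word+word
"lawnlawn" contains "alnw"? No
Is rotation = No


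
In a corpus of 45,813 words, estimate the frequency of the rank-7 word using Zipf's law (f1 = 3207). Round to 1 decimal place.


Zipf's law: f(r) = f(1) / r
f(1) = 3207
f(7) = 3207 / 7
= 458.1 occurrences


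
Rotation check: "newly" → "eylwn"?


Word: "newly", Candidate: "eylwn"
Method: check if candidate is substring of word+word
"newlynewly" contains "eylwn"? No
Is rotation = No


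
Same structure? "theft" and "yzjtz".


Pattern of "theft": [0, 1, 2, 3, 0]
Pattern of "yzjtz": [0, 1, 2, 3, 1]
Patterns do not match
Same pattern = No


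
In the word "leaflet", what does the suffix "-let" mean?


Suffix: -let
Example: leaflet = leaf + -let
Meaning = small


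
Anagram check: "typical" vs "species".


Word 1: "typical" → sorted: acilpty
Word 2: "species" → sorted: ceeipss
Same letters? acilpty != ceeipss
Anagram = No


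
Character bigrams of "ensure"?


Word: "ensure" (length 6)
Number of bigrams = 6 - 2 + 1 = 5
  Position 0: "en"
  Position 1: "ns"
  Position 2: "su"
  Position 3: "ur"
  Position 4: "re"
Bigrams = "en", "ns", "su", "ur", "re"


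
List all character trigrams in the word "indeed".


Word: "indeed" (length 6)
Number of trigrams = 6 - 3 + 1 = 4
  Position 0: "ind"
  Position 1: "nde"
  Position 2: "dee"
  Position 3: "eed"
Trigrams = "ind", "nde", "dee", "eed"


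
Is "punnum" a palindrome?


Word: "punnum"
Reversed: "munnup"
Forward == Backward? punnum != munnup
Palindrome = No


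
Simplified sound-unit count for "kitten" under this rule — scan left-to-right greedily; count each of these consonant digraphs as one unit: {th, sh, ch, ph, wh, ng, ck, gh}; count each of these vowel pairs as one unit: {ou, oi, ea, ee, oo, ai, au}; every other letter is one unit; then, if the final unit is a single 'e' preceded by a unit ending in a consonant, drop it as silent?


Word: "kitten" (6 letters)
Left-to-right scan:
  [1] 'k' (letter)
  [2] 'i' (letter)
  [3] 't' (letter)
  [4] 't' (letter)
  [5] 'e' (letter)
  [6] 'n' (letter)
Units from scan: 6
Sound units = 6 units


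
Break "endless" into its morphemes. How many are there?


Word: "endless"
Morphemes: end | -less
Each morpheme carries meaning
= 2 morphemes


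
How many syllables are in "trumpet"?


Word: "trumpet"
Syllable breakdown: trum | pet
Counting: 2 parts
= 2 syllables


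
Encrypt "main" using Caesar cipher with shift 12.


Word: "main"
Shift: 12
Each letter → (letter + shift) mod 26:
  'm' (12) + 12 = 24 → 'y'
  'a' (0) + 12 = 12 → 'm'
  'i' (8) + 12 = 20 → 'u'
  'n' (13) + 12 = 25 → 'z'
Result = "ymuz"


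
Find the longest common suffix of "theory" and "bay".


Word 1: "theory"
Word 2: "bay"
Comparing from end:
  Pos -1: 'y' == 'y'
  Pos -2: 'r' != 'a' (stop)
LCS = "y" (length 1)


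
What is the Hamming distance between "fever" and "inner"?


Comparing character by character (same length = 5):
  Pos 0: 'f' vs 'i' !=
  Pos 1: 'e' vs 'n' !=
  Pos 2: 'v' vs 'n' !=
  Pos 3: 'e' vs 'e' =
  Pos 4: 'r' vs 'r' =
Hamming distance = 3


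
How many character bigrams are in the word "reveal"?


Word: "reveal" (length 6)
Number of 2-grams = length - 2 + 1 = 6 - 2 + 1
= 5


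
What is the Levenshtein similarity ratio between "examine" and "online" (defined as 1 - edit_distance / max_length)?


Word 1: "examine" (length 7)
Word 2: "online" (length 6)
One optimal edit sequence:
  1. delete 'e'  (+1)
  2. substitute 'x' -> 'o'  (+1)
  3. substitute 'a' -> 'n'  (+1)
  4. substitute 'm' -> 'l'  (+1)
  5. keep 'i'
  6. keep 'n'
  7. keep 'e'
Edit distance = 4
Max length = max(7, 6) = 7
Similarity = 1 - 4/7
= 0.4286


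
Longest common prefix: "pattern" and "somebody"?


Word 1: "pattern"
Word 2: "somebody"
Comparing from start:
  Pos 0: 'p' != 's' (stop)
LCP = "" (length 0)


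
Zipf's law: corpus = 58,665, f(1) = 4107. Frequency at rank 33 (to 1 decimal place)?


Zipf's law: f(r) = f(1) / r
f(1) = 4107
f(33) = 4107 / 33
= 124.5 occurrences


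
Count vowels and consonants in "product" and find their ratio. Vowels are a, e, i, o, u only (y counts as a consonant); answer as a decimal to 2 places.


Word: "product"
Vowels (a,e,i,o,u): 2
Consonants: 5
Ratio = 2/5
= 0.40


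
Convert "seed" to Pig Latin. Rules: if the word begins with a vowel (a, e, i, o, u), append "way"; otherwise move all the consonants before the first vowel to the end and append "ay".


Word: "seed"
Starts with consonant(s) → move to end, add 'ay'
Consonant cluster: "s"
Pig Latin = "eedsay"


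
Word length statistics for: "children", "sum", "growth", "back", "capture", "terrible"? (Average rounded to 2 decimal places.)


Lengths: "children"=8, "sum"=3, "growth"=6, "back"=4, "capture"=7, "terrible"=8
Sum = 36, Count = 6
Average = 36/6 = 6.00
= avg=6.00, min=3, max=8


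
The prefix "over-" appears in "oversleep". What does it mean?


Prefix: over-
Example: oversleep = over- + sleep
Meaning = excessive


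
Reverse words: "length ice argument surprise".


Original: "length ice argument surprise"
Words (1..n): length | ice | argument | surprise
Reversed (n..1): surprise | argument | ice | length
Result = "surprise argument ice length"


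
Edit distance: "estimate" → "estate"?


Word 1: "estimate" (length 8)
Word 2: "estate" (length 6)
One optimal edit sequence (insert/delete/substitute each cost 1):
  1. keep 'e'
  2. keep 's'
  3. keep 't'
  4. delete 'i'  (+1)
  5. delete 'm'  (+1)
  6. keep 'a'
  7. keep 't'
  8. keep 'e'
Total edit operations: 2
Edit distance = 2
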